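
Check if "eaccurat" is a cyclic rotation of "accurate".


Word: "accurate", Candidate: "eaccurat"
Method: check if candidate is substring of word+word
"accurateaccurate" contains "eaccurat"? Yes
Is rotation = Yes


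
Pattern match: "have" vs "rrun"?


Pattern of "have": [0, 1, 2, 3]
Pattern of "rrun": [0, 0, 1, 2]
Patterns do not match
Same pattern = No


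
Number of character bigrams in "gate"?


Word: "gate" (length 4)
Number of 2-grams = length - 2 + 1 = 4 - 2 + 1
= 3


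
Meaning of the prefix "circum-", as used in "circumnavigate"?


Prefix: circum-
As in: circumnavigate -> circum- + navigate
Meaning = around


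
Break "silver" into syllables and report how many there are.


Word: "silver"
Syllable breakdown: sil-ver
Counting: 2 parts
= 2 syllables


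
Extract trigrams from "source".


Word: "source" (length 6)
Number of trigrams = 6 - 3 + 1 = 4
  Position 0: "sou"
  Position 1: "our"
  Position 2: "urc"
  Position 3: "rce"
Trigrams = "sou", "our", "urc", "rce"


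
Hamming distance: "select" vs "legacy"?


Comparing character by character (same length = 6):
  Pos 0: 's' vs 'l' !=
  Pos 1: 'e' vs 'e' =
  Pos 2: 'l' vs 'g' !=
  Pos 3: 'e' vs 'a' !=
  Pos 4: 'c' vs 'c' =
  Pos 5: 't' vs 'y' !=
Hamming distance = 4


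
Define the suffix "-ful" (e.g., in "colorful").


Suffix: -ful
Example: colorful (color + -ful)
Meaning = full of


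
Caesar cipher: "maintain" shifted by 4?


Word: "maintain"
Shift: 4
Each letter → (letter + shift) mod 26:
  'm' (12) + 4 = 16 → 'q'
  'a' (0) + 4 = 4 → 'e'
  'i' (8) + 4 = 12 → 'm'
  'n' (13) + 4 = 17 → 'r'
  't' (19) + 4 = 23 → 'x'
  'a' (0) + 4 = 4 → 'e'
  'i' (8) + 4 = 12 → 'm'
  'n' (13) + 4 = 17 → 'r'
Result = "qemrxemr"


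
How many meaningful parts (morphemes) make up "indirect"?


Word: "indirect"
Morphemes: in- / direct
Each morpheme carries meaning
= 2 morphemes


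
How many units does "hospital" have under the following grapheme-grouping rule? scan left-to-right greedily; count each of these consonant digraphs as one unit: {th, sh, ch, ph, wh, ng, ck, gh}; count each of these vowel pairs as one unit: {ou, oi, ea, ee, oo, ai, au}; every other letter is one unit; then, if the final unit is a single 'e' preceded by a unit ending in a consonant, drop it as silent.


Word: "hospital" (8 letters)
Left-to-right scan:
  [1] 'h' (letter)
  [2] 'o' (letter)
  [3] 's' (letter)
  [4] 'p' (letter)
  [5] 'i' (letter)
  [6] 't' (letter)
  [7] 'a' (letter)
  [8] 'l' (letter)
Units from scan: 8
Sound units = 8 units


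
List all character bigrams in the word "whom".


Word: "whom" (length 4)
Number of bigrams = 4 - 2 + 1 = 3
  Position 0: "wh"
  Position 1: "ho"
  Position 2: "om"
Bigrams = "wh", "ho", "om"


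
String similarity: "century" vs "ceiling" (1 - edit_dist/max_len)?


Word 1: "century" (length 7)
Word 2: "ceiling" (length 7)
One optimal edit sequence:
  1. keep 'c'
  2. keep 'e'
  3. substitute 'n' -> 'i'  (+1)
  4. substitute 't' -> 'l'  (+1)
  5. substitute 'u' -> 'i'  (+1)
  6. substitute 'r' -> 'n'  (+1)
  7. substitute 'y' -> 'g'  (+1)
Edit distance = 5
Max length = max(7, 7) = 7
Similarity = 1 - 5/7
= 0.2857


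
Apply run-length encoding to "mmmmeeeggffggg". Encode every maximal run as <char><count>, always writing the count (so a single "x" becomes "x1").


String: "mmmmeeeggffggg"
Scanning for consecutive runs:
  'm' x 4
  'e' x 3
  'g' x 2
  'f' x 2
  'g' x 3
RLE = "m4e3g2f2g3"


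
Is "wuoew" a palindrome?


Word: "wuoew"
Reversed: "weouw"
Forward == Backward? wuoew != weouw
Palindrome = No


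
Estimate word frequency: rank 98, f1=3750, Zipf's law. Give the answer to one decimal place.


Zipf's law: f(r) = f(1) / r
f(1) = 3750
f(98) = 3750 / 98
= 38.3 occurrences


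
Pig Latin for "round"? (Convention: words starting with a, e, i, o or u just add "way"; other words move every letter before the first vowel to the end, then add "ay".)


Word: "round"
Starts with consonant(s) → move to end, add 'ay'
Consonant cluster: "r"
Pig Latin = "oundray"


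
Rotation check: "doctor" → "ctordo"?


Word: "doctor", Candidate: "ctordo"
Method: check if candidate is substring of word+word
"doctordoctor" contains "ctordo"? Yes
Is rotation = Yes


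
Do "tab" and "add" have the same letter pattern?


Pattern of "tab": [0, 1, 2]
Pattern of "add": [0, 1, 1]
Patterns do not match
Same pattern = No


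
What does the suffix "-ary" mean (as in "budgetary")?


Suffix: -ary
Example: budgetary (budget + -ary)
Meaning = relating to


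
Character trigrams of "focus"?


Word: "focus" (length 5)
Number of trigrams = 5 - 3 + 1 = 3
  Position 0: "foc"
  Position 1: "ocu"
  Position 2: "cus"
Trigrams = "foc", "ocu", "cus"


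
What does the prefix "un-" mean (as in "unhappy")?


Prefix: un-
Example: unhappy (un- + happy)
Meaning = not / reverse


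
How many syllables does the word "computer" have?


Word: "computer"
Syllable breakdown: com · pu · ter
Counting: 3 parts
= 3 syllables


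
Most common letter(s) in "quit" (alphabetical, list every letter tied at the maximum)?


Word: "quit"
Letter counts:
  'i': 1
  'q': 1
  't': 1
  'u': 1
Maximum count = 1
Most frequent = 'i', 'q', 't', 'u' (1 time each)


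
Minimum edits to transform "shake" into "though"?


Word 1: "shake" (length 5)
Word 2: "though" (length 6)
One optimal edit sequence (insert/delete/substitute each cost 1):
  1. substitute 's' -> 't'  (+1)
  2. keep 'h'
  3. insert 'o'  (+1)
  4. substitute 'a' -> 'u'  (+1)
  5. substitute 'k' -> 'g'  (+1)
  6. substitute 'e' -> 'h'  (+1)
Total edit operations: 5
Edit distance = 5


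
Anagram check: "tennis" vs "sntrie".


Word 1: "tennis" → sorted: einnst
Word 2: "sntrie" → sorted: einrst
Same letters? einnst != einrst
Anagram = No


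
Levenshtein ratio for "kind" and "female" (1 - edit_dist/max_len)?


Word 1: "kind" (length 4)
Word 2: "female" (length 6)
One optimal edit sequence:
  1. insert 'f'  (+1)
  2. insert 'e'  (+1)
  3. substitute 'k' -> 'm'  (+1)
  4. substitute 'i' -> 'a'  (+1)
  5. substitute 'n' -> 'l'  (+1)
  6. substitute 'd' -> 'e'  (+1)
Edit distance = 6
Max length = max(4, 6) = 6
Similarity = 1 - 6/6
= 0.0000


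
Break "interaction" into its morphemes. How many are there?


Word: "interaction"
Morphemes: inter- / act / -ion
Each morpheme carries meaning
= 3 morphemes


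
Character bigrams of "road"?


Word: "road" (length 4)
Number of bigrams = 4 - 2 + 1 = 3
  Position 0: "ro"
  Position 1: "oa"
  Position 2: "ad"
Bigrams = "ro", "oa", "ad"


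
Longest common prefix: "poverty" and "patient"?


Word 1: "poverty"
Word 2: "patient"
Comparing from start:
  Pos 0: 'p' == 'p'
  Pos 1: 'o' != 'a' (stop)
LCP = "p" (length 1)


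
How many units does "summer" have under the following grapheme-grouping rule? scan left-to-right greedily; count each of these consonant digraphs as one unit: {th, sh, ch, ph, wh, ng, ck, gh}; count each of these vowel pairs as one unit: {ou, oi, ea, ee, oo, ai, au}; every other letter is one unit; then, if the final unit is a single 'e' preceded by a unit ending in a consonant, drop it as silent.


Word: "summer" (6 letters)
Left-to-right scan:
  (1) 's' (letter)
  (2) 'u' (letter)
  (3) 'm' (letter)
  (4) 'm' (letter)
  (5) 'e' (letter)
  (6) 'r' (letter)
Units from scan: 6
Sound units = 6 units


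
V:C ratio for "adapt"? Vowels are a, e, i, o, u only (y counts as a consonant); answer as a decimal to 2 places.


Word: "adapt"
Vowels (a,e,i,o,u): 2
Consonants: 3
Ratio = 2/3
= 0.67


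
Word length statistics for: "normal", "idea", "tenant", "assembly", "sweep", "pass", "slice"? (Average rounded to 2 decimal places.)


Lengths: "normal"=6, "idea"=4, "tenant"=6, "assembly"=8, "sweep"=5, "pass"=4, "slice"=5
Sum = 38, Count = 7
Average = 38/7 = 5.43
= avg=5.43, min=4, max=8


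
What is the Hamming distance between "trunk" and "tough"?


Comparing character by character (same length = 5):
  Pos 0: 't' vs 't' =
  Pos 1: 'r' vs 'o' !=
  Pos 2: 'u' vs 'u' =
  Pos 3: 'n' vs 'g' !=
  Pos 4: 'k' vs 'h' !=
Hamming distance = 3


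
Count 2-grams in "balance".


Word: "balance" (length 7)
Number of 2-grams = length - 2 + 1 = 7 - 2 + 1
= 6


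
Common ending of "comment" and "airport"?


Word 1: "comment"
Word 2: "airport"
Comparing from end:
  Pos -1: 't' == 't'
  Pos -2: 'n' != 'r' (stop)
LCS = "t" (length 1)


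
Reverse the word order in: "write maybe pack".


Original: "write maybe pack"
Words (1..n): write | maybe | pack
Reversed (n..1): pack | maybe | write
Result = "pack maybe write"


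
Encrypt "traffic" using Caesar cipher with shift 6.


Word: "traffic"
Shift: 6
Each letter → (letter + shift) mod 26:
  't' (19) + 6 = 25 → 'z'
  'r' (17) + 6 = 23 → 'x'
  'a' (0) + 6 = 6 → 'g'
  'f' (5) + 6 = 11 → 'l'
  'f' (5) + 6 = 11 → 'l'
  'i' (8) + 6 = 14 → 'o'
  'c' (2) + 6 = 8 → 'i'
Result = "zxglloi"


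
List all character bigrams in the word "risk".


Word: "risk" (length 4)
Number of bigrams = 4 - 2 + 1 = 3
  Position 0: "ri"
  Position 1: "is"
  Position 2: "sk"
Bigrams = "ri", "is", "sk"


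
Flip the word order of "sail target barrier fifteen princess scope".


Original: "sail target barrier fifteen princess scope"
Words (1..n): sail | target | barrier | fifteen | princess | scope
Reversed (n..1): scope | princess | fifteen | barrier | target | sail
Result = "scope princess fifteen barrier target sail"


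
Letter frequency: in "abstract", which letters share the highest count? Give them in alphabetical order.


Word: "abstract"
Letter counts:
  'a': 2
  'b': 1
  'c': 1
  'r': 1
  's': 1
  't': 2
Maximum count = 2
Most frequent = 'a', 't' (2 times each)


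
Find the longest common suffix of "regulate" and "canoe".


Word 1: "regulate"
Word 2: "canoe"
Comparing from end:
  Pos -1: 'e' == 'e'
  Pos -2: 't' != 'o' (stop)
LCS = "e" (length 1)


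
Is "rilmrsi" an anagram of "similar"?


Word 1: "similar" → sorted: aiilmrs
Word 2: "rilmrsi" → sorted: iilmrrs
Same letters? aiilmrs != iilmrrs
Anagram = No


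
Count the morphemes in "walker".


Word: "walker"
Morphemes: walk / -er
Each morpheme carries meaning
= 2 morphemes


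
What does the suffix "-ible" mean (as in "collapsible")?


Suffix: -ible
Example: collapsible = collapse + -ible, with a spelling change
Meaning = capable of


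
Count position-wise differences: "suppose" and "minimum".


Comparing character by character (same length = 7):
  Pos 0: 's' vs 'm' !=
  Pos 1: 'u' vs 'i' !=
  Pos 2: 'p' vs 'n' !=
  Pos 3: 'p' vs 'i' !=
  Pos 4: 'o' vs 'm' !=
  Pos 5: 's' vs 'u' !=
  Pos 6: 'e' vs 'm' !=
Hamming distance = 7


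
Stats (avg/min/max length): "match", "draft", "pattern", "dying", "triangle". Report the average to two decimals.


Lengths: "match"=5, "draft"=5, "pattern"=7, "dying"=5, "triangle"=8
Sum = 30, Count = 5
Average = 30/5 = 6.00
= avg=6.00, min=5, max=8


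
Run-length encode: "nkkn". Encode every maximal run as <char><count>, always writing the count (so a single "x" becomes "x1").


String: "nkkn"
Scanning for consecutive runs:
  'n' x 1
  'k' x 2
  'n' x 1
RLE = "n1k2n1"


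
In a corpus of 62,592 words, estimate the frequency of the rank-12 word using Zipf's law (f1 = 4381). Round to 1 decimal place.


Zipf's law: f(r) = f(1) / r
f(1) = 4381
f(12) = 4381 / 12
= 365.1 occurrences


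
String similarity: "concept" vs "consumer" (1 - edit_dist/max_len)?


Word 1: "concept" (length 7)
Word 2: "consumer" (length 8)
One optimal edit sequence:
  1. keep 'c'
  2. keep 'o'
  3. keep 'n'
  4. insert 's'  (+1)
  5. substitute 'c' -> 'u'  (+1)
  6. substitute 'e' -> 'm'  (+1)
  7. substitute 'p' -> 'e'  (+1)
  8. substitute 't' -> 'r'  (+1)
Edit distance = 5
Max length = max(7, 8) = 8
Similarity = 1 - 5/8
= 0.3750


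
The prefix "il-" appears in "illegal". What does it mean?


Prefix: il-
As in: illegal -> il- + legal
Meaning = not


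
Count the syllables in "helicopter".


Word: "helicopter"
Syllable breakdown: hel · i · cop · ter
Counting: 4 parts
= 4 syllables


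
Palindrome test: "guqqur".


Word: "guqqur"
Reversed: "ruqqug"
Forward == Backward? guqqur != ruqqug
Palindrome = No


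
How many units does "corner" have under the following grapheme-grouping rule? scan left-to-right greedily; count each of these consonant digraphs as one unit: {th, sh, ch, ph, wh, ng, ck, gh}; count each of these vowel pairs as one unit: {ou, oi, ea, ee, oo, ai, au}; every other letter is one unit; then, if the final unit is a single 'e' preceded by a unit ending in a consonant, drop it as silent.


Word: "corner" (6 letters)
Left-to-right scan:
  (1) 'c' (letter)
  (2) 'o' (letter)
  (3) 'r' (letter)
  (4) 'n' (letter)
  (5) 'e' (letter)
  (6) 'r' (letter)
Units from scan: 6
Sound units = 6 units


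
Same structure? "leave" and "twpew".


Pattern of "leave": [0, 1, 2, 3, 1]
Pattern of "twpew": [0, 1, 2, 3, 1]
Patterns match
Same pattern = Yes


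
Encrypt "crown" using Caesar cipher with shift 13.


Word: "crown"
Shift: 13
Each letter → (letter + shift) mod 26:
  'c' (2) + 13 = 15 → 'p'
  'r' (17) + 13 = 4 → 'e'
  'o' (14) + 13 = 1 → 'b'
  'w' (22) + 13 = 9 → 'j'
  'n' (13) + 13 = 0 → 'a'
Result = "pebja"


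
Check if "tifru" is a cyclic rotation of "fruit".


Word: "fruit", Candidate: "tifru"
Method: check if candidate is substring of word+word
"fruitfruit" contains "tifru"? No
Is rotation = No


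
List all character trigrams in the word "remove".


Word: "remove" (length 6)
Number of trigrams = 6 - 3 + 1 = 4
  Position 0: "rem"
  Position 1: "emo"
  Position 2: "mov"
  Position 3: "ove"
Trigrams = "rem", "emo", "mov", "ove"


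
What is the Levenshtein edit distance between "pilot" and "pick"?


Word 1: "pilot" (length 5)
Word 2: "pick" (length 4)
One optimal edit sequence (insert/delete/substitute each cost 1):
  1. keep 'p'
  2. keep 'i'
  3. delete 'l'  (+1)
  4. substitute 'o' -> 'c'  (+1)
  5. substitute 't' -> 'k'  (+1)
Total edit operations: 3
Edit distance = 3


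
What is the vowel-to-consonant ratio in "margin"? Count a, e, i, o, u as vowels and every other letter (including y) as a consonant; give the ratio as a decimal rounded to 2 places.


Word: "margin"
Vowels (a,e,i,o,u): 2
Consonants: 4
Ratio = 2/4
= 0.50


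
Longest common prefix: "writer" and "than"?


Word 1: "writer"
Word 2: "than"
Comparing from start:
  Pos 0: 'w' != 't' (stop)
LCP = "" (length 0)


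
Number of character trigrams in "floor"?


Word: "floor" (length 5)
Number of 3-grams = length - 3 + 1 = 5 - 3 + 1
= 3


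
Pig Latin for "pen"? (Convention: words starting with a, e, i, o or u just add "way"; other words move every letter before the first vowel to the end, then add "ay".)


Word: "pen"
Starts with consonant(s) → move to end, add 'ay'
Consonant cluster: "p"
Pig Latin = "enpay"


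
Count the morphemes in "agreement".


Word: "agreement"
Morphemes: agree / -ment
Each morpheme carries meaning
= 2 morphemes


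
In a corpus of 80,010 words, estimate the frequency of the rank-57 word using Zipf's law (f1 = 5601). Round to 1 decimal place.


Zipf's law: f(r) = f(1) / r
f(1) = 5601
f(57) = 5601 / 57
= 98.3 occurrences


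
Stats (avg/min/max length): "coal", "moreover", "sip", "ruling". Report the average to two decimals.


Lengths: "coal"=4, "moreover"=8, "sip"=3, "ruling"=6
Sum = 21, Count = 4
Average = 21/4 = 5.25
= avg=5.25, min=3, max=8


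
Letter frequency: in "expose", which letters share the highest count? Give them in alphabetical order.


Word: "expose"
Letter counts:
  'e': 2
  'o': 1
  'p': 1
  's': 1
  'x': 1
Maximum count = 2
Most frequent = 'e' (2 times each)


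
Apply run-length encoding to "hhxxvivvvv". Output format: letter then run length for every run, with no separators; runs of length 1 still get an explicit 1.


String: "hhxxvivvvv"
Scanning for consecutive runs:
  'h' x 2
  'x' x 2
  'v' x 1
  'i' x 1
  'v' x 4
RLE = "h2x2v1i1v4"


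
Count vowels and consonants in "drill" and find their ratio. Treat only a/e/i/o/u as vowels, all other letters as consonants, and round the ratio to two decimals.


Word: "drill"
Vowels (a,e,i,o,u): 1
Consonants: 4
Ratio = 1/4
= 0.25


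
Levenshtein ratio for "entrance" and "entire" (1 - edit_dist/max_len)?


Word 1: "entrance" (length 8)
Word 2: "entire" (length 6)
One optimal edit sequence:
  1. keep 'e'
  2. keep 'n'
  3. keep 't'
  4. delete 'r'  (+1)
  5. delete 'a'  (+1)
  6. substitute 'n' -> 'i'  (+1)
  7. substitute 'c' -> 'r'  (+1)
  8. keep 'e'
Edit distance = 4
Max length = max(8, 6) = 8
Similarity = 1 - 4/8
= 0.5000


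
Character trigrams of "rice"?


Word: "rice" (length 4)
Number of trigrams = 4 - 3 + 1 = 2
  Position 0: "ric"
  Position 1: "ice"
Trigrams = "ric", "ice"


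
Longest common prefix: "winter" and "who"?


Word 1: "winter"
Word 2: "who"
Comparing from start:
  Pos 0: 'w' == 'w'
  Pos 1: 'i' != 'h' (stop)
LCP = "w" (length 1)


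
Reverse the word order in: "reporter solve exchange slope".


Original: "reporter solve exchange slope"
Words (1..n): reporter | solve | exchange | slope
Reversed (n..1): slope | exchange | solve | reporter
Result = "slope exchange solve reporter"


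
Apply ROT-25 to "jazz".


Word: "jazz"
Shift: 25
Each letter → (letter + shift) mod 26:
  'j' (9) + 25 = 8 → 'i'
  'a' (0) + 25 = 25 → 'z'
  'z' (25) + 25 = 24 → 'y'
  'z' (25) + 25 = 24 → 'y'
Result = "izyy"


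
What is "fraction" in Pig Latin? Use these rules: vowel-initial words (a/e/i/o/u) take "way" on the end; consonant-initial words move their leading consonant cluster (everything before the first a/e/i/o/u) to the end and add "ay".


Word: "fraction"
Starts with consonant(s) → move to end, add 'ay'
Consonant cluster: "fr"
Pig Latin = "actionfray"


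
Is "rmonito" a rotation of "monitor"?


Word: "monitor", Candidate: "rmonito"
Method: check if candidate is substring of word+word
"monitormonitor" contains "rmonito"? Yes
Is rotation = Yes


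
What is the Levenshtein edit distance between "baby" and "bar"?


Word 1: "baby" (length 4)
Word 2: "bar" (length 3)
One optimal edit sequence (insert/delete/substitute each cost 1):
  1. keep 'b'
  2. keep 'a'
  3. delete 'b'  (+1)
  4. substitute 'y' -> 'r'  (+1)
Total edit operations: 2
Edit distance = 2


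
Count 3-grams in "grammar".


Word: "grammar" (length 7)
Number of 3-grams = length - 3 + 1 = 7 - 3 + 1
= 5


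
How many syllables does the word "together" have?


Word: "together"
Syllable breakdown: to-geth-er
Counting: 3 parts
= 3 syllables


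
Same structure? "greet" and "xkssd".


Pattern of "greet": [0, 1, 2, 2, 3]
Pattern of "xkssd": [0, 1, 2, 2, 3]
Patterns match
Same pattern = Yes


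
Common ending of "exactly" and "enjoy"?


Word 1: "exactly"
Word 2: "enjoy"
Comparing from end:
  Pos -1: 'y' == 'y'
  Pos -2: 'l' != 'o' (stop)
LCS = "y" (length 1)


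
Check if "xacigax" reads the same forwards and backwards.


Word: "xacigax"
Reversed: "xagicax"
Forward == Backward? xacigax != xagicax
Palindrome = No


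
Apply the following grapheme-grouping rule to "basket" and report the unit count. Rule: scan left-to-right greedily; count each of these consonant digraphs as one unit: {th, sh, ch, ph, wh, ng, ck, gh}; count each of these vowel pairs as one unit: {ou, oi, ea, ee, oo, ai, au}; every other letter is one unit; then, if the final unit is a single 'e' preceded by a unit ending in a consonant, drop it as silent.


Word: "basket" (6 letters)
Left-to-right scan:
  [1] 'b' (letter)
  [2] 'a' (letter)
  [3] 's' (letter)
  [4] 'k' (letter)
  [5] 'e' (letter)
  [6] 't' (letter)
Units from scan: 6
Sound units = 6 units


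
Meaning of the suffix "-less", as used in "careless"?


Suffix: -less
As in: careless -> care + -less
Meaning = without


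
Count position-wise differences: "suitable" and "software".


Comparing character by character (same length = 8):
  Pos 0: 's' vs 's' =
  Pos 1: 'u' vs 'o' !=
  Pos 2: 'i' vs 'f' !=
  Pos 3: 't' vs 't' =
  Pos 4: 'a' vs 'w' !=
  Pos 5: 'b' vs 'a' !=
  Pos 6: 'l' vs 'r' !=
  Pos 7: 'e' vs 'e' =
Hamming distance = 5


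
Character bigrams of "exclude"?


Word: "exclude" (length 7)
Number of bigrams = 7 - 2 + 1 = 6
  Position 0: "ex"
  Position 1: "xc"
  Position 2: "cl"
  Position 3: "lu"
  Position 4: "ud"
  Position 5: "de"
Bigrams = "ex", "xc", "cl", "lu", "ud", "de"


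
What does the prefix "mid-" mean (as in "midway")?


Prefix: mid-
Example: midway (mid- + way)
Meaning = middle


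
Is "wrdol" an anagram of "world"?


Word 1: "world" → sorted: dlorw
Word 2: "wrdol" → sorted: dlorw
Same letters? dlorw == dlorw
Anagram = Yes


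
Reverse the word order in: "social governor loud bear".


Original: "social governor loud bear"
Words (1..n): social | governor | loud | bear
Reversed (n..1): bear | loud | governor | social
Result = "bear loud governor social"


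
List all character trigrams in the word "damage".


Word: "damage" (length 6)
Number of trigrams = 6 - 3 + 1 = 4
  Position 0: "dam"
  Position 1: "ama"
  Position 2: "mag"
  Position 3: "age"
Trigrams = "dam", "ama", "mag", "age"


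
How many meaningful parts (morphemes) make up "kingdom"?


Word: "kingdom"
Morphemes: king + -dom
Each morpheme carries meaning
= 2 morphemes


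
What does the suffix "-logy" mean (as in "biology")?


Suffix: -logy
Example: biology (bio- + -logy)
Meaning = study of


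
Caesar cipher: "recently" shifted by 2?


Word: "recently"
Shift: 2
Each letter → (letter + shift) mod 26:
  'r' (17) + 2 = 19 → 't'
  'e' (4) + 2 = 6 → 'g'
  'c' (2) + 2 = 4 → 'e'
  'e' (4) + 2 = 6 → 'g'
  'n' (13) + 2 = 15 → 'p'
  't' (19) + 2 = 21 → 'v'
  'l' (11) + 2 = 13 → 'n'
  'y' (24) + 2 = 0 → 'a'
Result = "tgegpvna"


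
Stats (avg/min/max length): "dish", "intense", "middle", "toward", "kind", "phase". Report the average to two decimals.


Lengths: "dish"=4, "intense"=7, "middle"=6, "toward"=6, "kind"=4, "phase"=5
Sum = 32, Count = 6
Average = 32/6 = 5.33
= avg=5.33, min=4, max=7


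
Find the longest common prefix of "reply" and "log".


Word 1: "reply"
Word 2: "log"
Comparing from start:
  Pos 0: 'r' != 'l' (stop)
LCP = "" (length 0)


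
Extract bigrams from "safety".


Word: "safety" (length 6)
Number of bigrams = 6 - 2 + 1 = 5
  Position 0: "sa"
  Position 1: "af"
  Position 2: "fe"
  Position 3: "et"
  Position 4: "ty"
Bigrams = "sa", "af", "fe", "et", "ty"


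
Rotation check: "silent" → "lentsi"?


Word: "silent", Candidate: "lentsi"
Method: check if candidate is substring of word+word
"silentsilent" contains "lentsi"? Yes
Is rotation = Yes


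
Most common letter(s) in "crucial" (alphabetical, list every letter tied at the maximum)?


Word: "crucial"
Letter counts:
  'a': 1
  'c': 2
  'i': 1
  'l': 1
  'r': 1
  'u': 1
Maximum count = 2
Most frequent = 'c' (2 times each)


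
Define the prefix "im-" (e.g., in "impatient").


Prefix: im-
Example: impatient = im- + patient
Meaning = not / into


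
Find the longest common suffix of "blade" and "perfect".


Word 1: "blade"
Word 2: "perfect"
Comparing from end:
  Pos -1: 'e' != 't' (stop)
LCS = "" (length 0)


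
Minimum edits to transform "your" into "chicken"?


Word 1: "your" (length 4)
Word 2: "chicken" (length 7)
One optimal edit sequence (insert/delete/substitute each cost 1):
  1. insert 'c'  (+1)
  2. insert 'h'  (+1)
  3. insert 'i'  (+1)
  4. substitute 'y' -> 'c'  (+1)
  5. substitute 'o' -> 'k'  (+1)
  6. substitute 'u' -> 'e'  (+1)
  7. substitute 'r' -> 'n'  (+1)
Total edit operations: 7
Edit distance = 7


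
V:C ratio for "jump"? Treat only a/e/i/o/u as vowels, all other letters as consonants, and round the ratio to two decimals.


Word: "jump"
Vowels (a,e,i,o,u): 1
Consonants: 3
Ratio = 1/3
= 0.33


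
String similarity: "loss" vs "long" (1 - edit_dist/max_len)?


Word 1: "loss" (length 4)
Word 2: "long" (length 4)
One optimal edit sequence:
  1. keep 'l'
  2. keep 'o'
  3. substitute 's' -> 'n'  (+1)
  4. substitute 's' -> 'g'  (+1)
Edit distance = 2
Max length = max(4, 4) = 4
Similarity = 1 - 2/4
= 0.5000


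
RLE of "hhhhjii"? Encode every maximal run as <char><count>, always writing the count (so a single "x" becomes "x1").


String: "hhhhjii"
Scanning for consecutive runs:
  'h' x 4
  'j' x 1
  'i' x 2
RLE = "h4j1i2"


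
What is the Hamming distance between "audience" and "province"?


Comparing character by character (same length = 8):
  Pos 0: 'a' vs 'p' !=
  Pos 1: 'u' vs 'r' !=
  Pos 2: 'd' vs 'o' !=
  Pos 3: 'i' vs 'v' !=
  Pos 4: 'e' vs 'i' !=
  Pos 5: 'n' vs 'n' =
  Pos 6: 'c' vs 'c' =
  Pos 7: 'e' vs 'e' =
Hamming distance = 5


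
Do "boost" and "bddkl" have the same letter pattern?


Pattern of "boost": [0, 1, 1, 2, 3]
Pattern of "bddkl": [0, 1, 1, 2, 3]
Patterns match
Same pattern = Yes


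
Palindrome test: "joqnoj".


Word: "joqnoj"
Reversed: "jonqoj"
Forward == Backward? joqnoj != jonqoj
Palindrome = No


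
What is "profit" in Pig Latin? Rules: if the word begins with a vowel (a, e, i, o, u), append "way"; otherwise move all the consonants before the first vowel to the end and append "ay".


Word: "profit"
Starts with consonant(s) → move to end, add 'ay'
Consonant cluster: "pr"
Pig Latin = "ofitpray"


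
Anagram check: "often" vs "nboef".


Word 1: "often" → sorted: efnot
Word 2: "nboef" → sorted: befno
Same letters? efnot != befno
Anagram = No


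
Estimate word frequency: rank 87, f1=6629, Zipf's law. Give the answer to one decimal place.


Zipf's law: f(r) = f(1) / r
f(1) = 6629
f(87) = 6629 / 87
= 76.2 occurrences


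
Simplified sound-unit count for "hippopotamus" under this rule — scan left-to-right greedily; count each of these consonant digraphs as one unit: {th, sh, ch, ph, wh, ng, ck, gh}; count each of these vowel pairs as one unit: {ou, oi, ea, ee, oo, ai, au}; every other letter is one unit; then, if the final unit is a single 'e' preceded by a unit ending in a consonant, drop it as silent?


Word: "hippopotamus" (12 letters)
Left-to-right scan:
  (1) 'h' (letter)
  (2) 'i' (letter)
  (3) 'p' (letter)
  (4) 'p' (letter)
  (5) 'o' (letter)
  (6) 'p' (letter)
  (7) 'o' (letter)
  (8) 't' (letter)
  (9) 'a' (letter)
  (10) 'm' (letter)
  (11) 'u' (letter)
  (12) 's' (letter)
Units from scan: 12
Sound units = 12 units


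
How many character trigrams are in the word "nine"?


Word: "nine" (length 4)
Number of 3-grams = length - 3 + 1 = 4 - 3 + 1
= 2


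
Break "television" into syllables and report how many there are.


Word: "television"
Syllable breakdown: tel · e · vi · sion
Counting: 4 parts
= 4 syllables


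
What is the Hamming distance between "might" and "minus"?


Comparing character by character (same length = 5):
  Pos 0: 'm' vs 'm' =
  Pos 1: 'i' vs 'i' =
  Pos 2: 'g' vs 'n' !=
  Pos 3: 'h' vs 'u' !=
  Pos 4: 't' vs 's' !=
Hamming distance = 3


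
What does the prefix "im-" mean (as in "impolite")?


Prefix: im-
As in: impolite -> im- + polite
Meaning = not / into


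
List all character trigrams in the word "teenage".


Word: "teenage" (length 7)
Number of trigrams = 7 - 3 + 1 = 5
  Position 0: "tee"
  Position 1: "een"
  Position 2: "ena"
  Position 3: "nag"
  Position 4: "age"
Trigrams = "tee", "een", "ena", "nag", "age"


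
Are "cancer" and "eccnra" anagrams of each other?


Word 1: "cancer" → sorted: accenr
Word 2: "eccnra" → sorted: accenr
Same letters? accenr == accenr
Anagram = Yes


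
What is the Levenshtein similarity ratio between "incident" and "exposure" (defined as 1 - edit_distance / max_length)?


Word 1: "incident" (length 8)
Word 2: "exposure" (length 8)
One optimal edit sequence:
  1. substitute 'i' -> 'e'  (+1)
  2. substitute 'n' -> 'x'  (+1)
  3. substitute 'c' -> 'p'  (+1)
  4. substitute 'i' -> 'o'  (+1)
  5. substitute 'd' -> 's'  (+1)
  6. substitute 'e' -> 'u'  (+1)
  7. substitute 'n' -> 'r'  (+1)
  8. substitute 't' -> 'e'  (+1)
Edit distance = 8
Max length = max(8, 8) = 8
Similarity = 1 - 8/8
= 0.0000


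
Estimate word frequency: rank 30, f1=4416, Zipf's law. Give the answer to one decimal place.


Zipf's law: f(r) = f(1) / r
f(1) = 4416
f(30) = 4416 / 30
= 147.2 occurrences


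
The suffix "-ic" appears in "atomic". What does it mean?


Suffix: -ic
Example: atomic = atom + -ic
Meaning = relating to


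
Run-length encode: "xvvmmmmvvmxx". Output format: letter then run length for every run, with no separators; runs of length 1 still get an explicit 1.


String: "xvvmmmmvvmxx"
Scanning for consecutive runs:
  'x' x 1
  'v' x 2
  'm' x 4
  'v' x 2
  'm' x 1
  'x' x 2
RLE = "x1v2m4v2m1x2"


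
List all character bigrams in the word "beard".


Word: "beard" (length 5)
Number of bigrams = 5 - 2 + 1 = 4
  Position 0: "be"
  Position 1: "ea"
  Position 2: "ar"
  Position 3: "rd"
Bigrams = "be", "ea", "ar", "rd"


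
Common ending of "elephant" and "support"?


Word 1: "elephant"
Word 2: "support"
Comparing from end:
  Pos -1: 't' == 't'
  Pos -2: 'n' != 'r' (stop)
LCS = "t" (length 1)


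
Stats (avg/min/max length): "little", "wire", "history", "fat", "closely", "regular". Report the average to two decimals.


Lengths: "little"=6, "wire"=4, "history"=7, "fat"=3, "closely"=7, "regular"=7
Sum = 34, Count = 6
Average = 34/6 = 5.67
= avg=5.67, min=3, max=7


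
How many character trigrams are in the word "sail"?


Word: "sail" (length 4)
Number of 3-grams = length - 3 + 1 = 4 - 3 + 1
= 2


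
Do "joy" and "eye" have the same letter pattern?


Pattern of "joy": [0, 1, 2]
Pattern of "eye": [0, 1, 0]
Patterns do not match
Same pattern = No


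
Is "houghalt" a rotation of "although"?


Word: "although", Candidate: "houghalt"
Method: check if candidate is substring of word+word
"althoughalthough" contains "houghalt"? Yes
Is rotation = Yes


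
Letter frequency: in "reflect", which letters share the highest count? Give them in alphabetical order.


Word: "reflect"
Letter counts:
  'c': 1
  'e': 2
  'f': 1
  'l': 1
  'r': 1
  't': 1
Maximum count = 2
Most frequent = 'e' (2 times each)


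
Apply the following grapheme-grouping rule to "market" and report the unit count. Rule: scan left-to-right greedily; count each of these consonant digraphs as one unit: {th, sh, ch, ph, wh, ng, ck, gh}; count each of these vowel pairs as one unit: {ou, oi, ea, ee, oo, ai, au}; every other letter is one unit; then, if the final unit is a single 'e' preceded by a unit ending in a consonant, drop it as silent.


Word: "market" (6 letters)
Left-to-right scan:
  1. 'm' (letter)
  2. 'a' (letter)
  3. 'r' (letter)
  4. 'k' (letter)
  5. 'e' (letter)
  6. 't' (letter)
Units from scan: 6
Sound units = 6 units


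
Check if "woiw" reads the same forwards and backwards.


Word: "woiw"
Reversed: "wiow"
Forward == Backward? woiw != wiow
Palindrome = No


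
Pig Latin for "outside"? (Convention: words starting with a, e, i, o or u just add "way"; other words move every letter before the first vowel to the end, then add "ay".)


Word: "outside"
Starts with vowel → add 'way'
Pig Latin = "outsideway"


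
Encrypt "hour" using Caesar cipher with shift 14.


Word: "hour"
Shift: 14
Each letter → (letter + shift) mod 26:
  'h' (7) + 14 = 21 → 'v'
  'o' (14) + 14 = 2 → 'c'
  'u' (20) + 14 = 8 → 'i'
  'r' (17) + 14 = 5 → 'f'
Result = "vcif"


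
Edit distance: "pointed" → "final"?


Word 1: "pointed" (length 7)
Word 2: "final" (length 5)
One optimal edit sequence (insert/delete/substitute each cost 1):
  1. delete 'p'  (+1)
  2. substitute 'o' -> 'f'  (+1)
  3. keep 'i'
  4. keep 'n'
  5. delete 't'  (+1)
  6. substitute 'e' -> 'a'  (+1)
  7. substitute 'd' -> 'l'  (+1)
Total edit operations: 5
Edit distance = 5


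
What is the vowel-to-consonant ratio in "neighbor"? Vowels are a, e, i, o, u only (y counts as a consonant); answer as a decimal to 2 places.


Word: "neighbor"
Vowels (a,e,i,o,u): 3
Consonants: 5
Ratio = 3/5
= 0.60


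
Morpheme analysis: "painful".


Word: "painful"
Morphemes: pain | -ful
Each morpheme carries meaning
= 2 morphemes


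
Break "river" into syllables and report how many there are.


Word: "river"
Syllable breakdown: riv / er
Counting: 2 parts
= 2 syllables


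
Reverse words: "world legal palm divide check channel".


Original: "world legal palm divide check channel"
Words (1..n): world | legal | palm | divide | check | channel
Reversed (n..1): channel | check | divide | palm | legal | world
Result = "channel check divide palm legal world"


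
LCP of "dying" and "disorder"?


Word 1: "dying"
Word 2: "disorder"
Comparing from start:
  Pos 0: 'd' == 'd'
  Pos 1: 'y' != 'i' (stop)
LCP = "d" (length 1)


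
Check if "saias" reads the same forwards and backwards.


Word: "saias"
Reversed: "saias"
Forward == Backward? saias == saias
Palindrome = Yes


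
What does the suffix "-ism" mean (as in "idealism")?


Suffix: -ism
Example: idealism = ideal + -ism
Meaning = belief / practice


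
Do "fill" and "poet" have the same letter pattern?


Pattern of "fill": [0, 1, 2, 2]
Pattern of "poet": [0, 1, 2, 3]
Patterns do not match
Same pattern = No


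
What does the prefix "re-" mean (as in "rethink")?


Prefix: re-
Example: rethink (re- + think)
Meaning = again


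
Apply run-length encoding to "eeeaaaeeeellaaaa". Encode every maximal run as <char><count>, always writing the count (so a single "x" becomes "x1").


String: "eeeaaaeeeellaaaa"
Scanning for consecutive runs:
  'e' x 3
  'a' x 3
  'e' x 4
  'l' x 2
  'a' x 4
RLE = "e3a3e4l2a4"


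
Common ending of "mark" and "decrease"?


Word 1: "mark"
Word 2: "decrease"
Comparing from end:
  Pos -1: 'k' != 'e' (stop)
LCS = "" (length 0)


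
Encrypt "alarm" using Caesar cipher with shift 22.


Word: "alarm"
Shift: 22
Each letter → (letter + shift) mod 26:
  'a' (0) + 22 = 22 → 'w'
  'l' (11) + 22 = 7 → 'h'
  'a' (0) + 22 = 22 → 'w'
  'r' (17) + 22 = 13 → 'n'
  'm' (12) + 22 = 8 → 'i'
Result = "whwni"


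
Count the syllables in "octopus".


Word: "octopus"
Syllable breakdown: oc | to | pus
Counting: 3 parts
= 3 syllables


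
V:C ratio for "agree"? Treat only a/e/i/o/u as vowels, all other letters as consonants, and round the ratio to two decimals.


Word: "agree"
Vowels (a,e,i,o,u): 3
Consonants: 2
Ratio = 3/2
= 1.50


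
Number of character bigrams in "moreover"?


Word: "moreover" (length 8)
Number of 2-grams = length - 2 + 1 = 8 - 2 + 1
= 7


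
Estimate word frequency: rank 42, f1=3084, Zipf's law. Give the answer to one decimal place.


Zipf's law: f(r) = f(1) / r
f(1) = 3084
f(42) = 3084 / 42
= 73.4 occurrences


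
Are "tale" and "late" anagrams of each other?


Word 1: "tale" → sorted: aelt
Word 2: "late" → sorted: aelt
Same letters? aelt == aelt
Anagram = Yes


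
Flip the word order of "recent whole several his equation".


Original: "recent whole several his equation"
Words (1..n): recent | whole | several | his | equation
Reversed (n..1): equation | his | several | whole | recent
Result = "equation his several whole recent"


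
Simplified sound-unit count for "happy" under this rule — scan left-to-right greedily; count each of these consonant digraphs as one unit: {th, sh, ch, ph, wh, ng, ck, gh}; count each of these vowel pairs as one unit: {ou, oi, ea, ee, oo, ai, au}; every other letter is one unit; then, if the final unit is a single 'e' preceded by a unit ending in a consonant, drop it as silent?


Word: "happy" (5 letters)
Left-to-right scan:
  [1] 'h' (letter)
  [2] 'a' (letter)
  [3] 'p' (letter)
  [4] 'p' (letter)
  [5] 'y' (letter)
Units from scan: 5
Sound units = 5 units


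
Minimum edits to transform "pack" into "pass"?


Word 1: "pack" (length 4)
Word 2: "pass" (length 4)
One optimal edit sequence (insert/delete/substitute each cost 1):
  1. keep 'p'
  2. keep 'a'
  3. substitute 'c' -> 's'  (+1)
  4. substitute 'k' -> 's'  (+1)
Total edit operations: 2
Edit distance = 2


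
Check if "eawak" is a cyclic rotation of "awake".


Word: "awake", Candidate: "eawak"
Method: check if candidate is substring of word+word
"awakeawake" contains "eawak"? Yes
Is rotation = Yes


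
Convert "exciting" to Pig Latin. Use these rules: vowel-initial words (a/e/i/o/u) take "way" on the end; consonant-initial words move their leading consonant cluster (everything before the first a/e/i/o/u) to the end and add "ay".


Word: "exciting"
Starts with vowel → add 'way'
Pig Latin = "excitingway"


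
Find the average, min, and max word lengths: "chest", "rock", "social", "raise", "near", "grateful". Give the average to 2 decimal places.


Lengths: "chest"=5, "rock"=4, "social"=6, "raise"=5, "near"=4, "grateful"=8
Sum = 32, Count = 6
Average = 32/6 = 5.33
= avg=5.33, min=4, max=8


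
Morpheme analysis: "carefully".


Word: "carefully"
Morphemes: care / -ful / -ly
Each morpheme carries meaning
= 3 morphemes


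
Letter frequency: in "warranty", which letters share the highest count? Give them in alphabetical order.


Word: "warranty"
Letter counts:
  'a': 2
  'n': 1
  'r': 2
  't': 1
  'w': 1
  'y': 1
Maximum count = 2
Most frequent = 'a', 'r' (2 times each)


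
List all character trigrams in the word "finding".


Word: "finding" (length 7)
Number of trigrams = 7 - 3 + 1 = 5
  Position 0: "fin"
  Position 1: "ind"
  Position 2: "ndi"
  Position 3: "din"
  Position 4: "ing"
Trigrams = "fin", "ind", "ndi", "din", "ing"


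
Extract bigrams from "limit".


Word: "limit" (length 5)
Number of bigrams = 5 - 2 + 1 = 4
  Position 0: "li"
  Position 1: "im"
  Position 2: "mi"
  Position 3: "it"
Bigrams = "li", "im", "mi", "it"


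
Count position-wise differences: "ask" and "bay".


Comparing character by character (same length = 3):
  Pos 0: 'a' vs 'b' !=
  Pos 1: 's' vs 'a' !=
  Pos 2: 'k' vs 'y' !=
Hamming distance = 3


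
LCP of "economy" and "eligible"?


Word 1: "economy"
Word 2: "eligible"
Comparing from start:
  Pos 0: 'e' == 'e'
  Pos 1: 'c' != 'l' (stop)
LCP = "e" (length 1)


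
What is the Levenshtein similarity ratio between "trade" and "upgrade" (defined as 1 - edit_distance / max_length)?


Word 1: "trade" (length 5)
Word 2: "upgrade" (length 7)
One optimal edit sequence:
  1. insert 'u'  (+1)
  2. insert 'p'  (+1)
  3. substitute 't' -> 'g'  (+1)
  4. keep 'r'
  5. keep 'a'
  6. keep 'd'
  7. keep 'e'
Edit distance = 3
Max length = max(5, 7) = 7
Similarity = 1 - 3/7
= 0.5714


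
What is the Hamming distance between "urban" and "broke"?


Comparing character by character (same length = 5):
  Pos 0: 'u' vs 'b' !=
  Pos 1: 'r' vs 'r' =
  Pos 2: 'b' vs 'o' !=
  Pos 3: 'a' vs 'k' !=
  Pos 4: 'n' vs 'e' !=
Hamming distance = 4


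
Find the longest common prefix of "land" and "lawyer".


Word 1: "land"
Word 2: "lawyer"
Comparing from start:
  Pos 0: 'l' == 'l'
  Pos 1: 'a' == 'a'
  Pos 2: 'n' != 'w' (stop)
LCP = "la" (length 2)


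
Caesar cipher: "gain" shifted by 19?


Word: "gain"
Shift: 19
Each letter → (letter + shift) mod 26:
  'g' (6) + 19 = 25 → 'z'
  'a' (0) + 19 = 19 → 't'
  'i' (8) + 19 = 1 → 'b'
  'n' (13) + 19 = 6 → 'g'
Result = "ztbg"


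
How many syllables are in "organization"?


Word: "organization"
Syllable breakdown: or-gan-i-za-tion
Counting: 5 parts
= 5 syllables


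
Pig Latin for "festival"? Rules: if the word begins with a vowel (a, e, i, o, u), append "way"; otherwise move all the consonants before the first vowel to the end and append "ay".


Word: "festival"
Starts with consonant(s) → move to end, add 'ay'
Consonant cluster: "f"
Pig Latin = "estivalfay"
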